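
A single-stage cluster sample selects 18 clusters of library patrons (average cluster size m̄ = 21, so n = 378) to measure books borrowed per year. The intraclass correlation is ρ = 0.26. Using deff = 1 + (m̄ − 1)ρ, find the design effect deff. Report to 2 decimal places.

6.20

deff = 1 + (21 − 1)·0.26 = 1 + 5.2 = 6.2.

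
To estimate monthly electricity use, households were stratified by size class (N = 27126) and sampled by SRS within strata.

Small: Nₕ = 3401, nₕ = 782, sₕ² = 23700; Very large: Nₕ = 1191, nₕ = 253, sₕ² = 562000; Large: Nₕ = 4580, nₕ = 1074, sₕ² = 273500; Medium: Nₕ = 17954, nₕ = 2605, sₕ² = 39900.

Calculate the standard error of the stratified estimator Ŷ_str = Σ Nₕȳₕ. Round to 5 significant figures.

Var(Ŷ_str) = Σₕ Nₕ²(1 − fₕ)sₕ²/nₕ.
Small: 3401²·(1 − 782/3401)·23700/782 = 2.6995024 × 10^8.
Very large: 1191²·(1 − 253/1191)·562000/253 = 2.4815921 × 10^9.
Large: 4580²·(1 − 1074/4580)·273500/1074 = 4.0891255 × 10^9.
Medium: 17954²·(1 − 2605/17954)·39900/2605 = 4.2209137 × 10^9.
Sum = 1.1061582 × 10^10.
SE = √(1.1061582 × 10^10) = 105170.

105170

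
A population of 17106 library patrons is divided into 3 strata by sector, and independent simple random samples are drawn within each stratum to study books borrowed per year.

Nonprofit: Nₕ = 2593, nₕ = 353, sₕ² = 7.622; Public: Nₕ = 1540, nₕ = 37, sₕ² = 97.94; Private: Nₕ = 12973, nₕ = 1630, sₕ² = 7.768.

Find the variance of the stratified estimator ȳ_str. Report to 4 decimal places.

0.0238

Var(ȳ_str) = Σₕ Wₕ²(1 − fₕ)sₕ²/nₕ with Wₕ = Nₕ/N, N = 17106.
Nonprofit: Wₕ = 0.15158424; term = 0.15158424²·(1 − 0.13613575)·7.622/353 = 4.2859573 × 10^-4.
Public: Wₕ = 0.09002689; term = 0.09002689²·(1 − 0.02402597)·97.94/37 = 0.020938287.
Private: Wₕ = 0.75838887; term = 0.75838887²·(1 − 0.12564557)·7.768/1630 = 0.0023965861.
Sum = 0.023763469.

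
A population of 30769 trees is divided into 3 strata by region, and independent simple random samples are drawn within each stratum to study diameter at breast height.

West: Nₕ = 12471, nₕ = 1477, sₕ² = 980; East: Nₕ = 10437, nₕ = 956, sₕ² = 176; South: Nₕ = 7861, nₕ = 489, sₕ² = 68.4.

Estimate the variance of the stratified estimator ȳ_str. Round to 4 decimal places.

0.1239

Var(ȳ_str) = Σₕ Wₕ²(1 − fₕ)sₕ²/nₕ with Wₕ = Nₕ/N, N = 30769.
West: Wₕ = 0.40531054; term = 0.40531054²·(1 − 0.11843477)·980/1477 = 0.096089477.
East: Wₕ = 0.33920504; term = 0.33920504²·(1 − 0.09159720)·176/956 = 0.019242338.
South: Wₕ = 0.25548442; term = 0.25548442²·(1 − 0.06220583)·68.4/489 = 0.0085621652.
Sum = 0.12389398.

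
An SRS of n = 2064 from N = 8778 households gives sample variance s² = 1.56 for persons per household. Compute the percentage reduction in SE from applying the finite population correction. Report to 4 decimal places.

12.5433

f = n/N = 2064/8778 = 0.23513329.
SE_no-fpc = √(s²/n) = 0.027492071; SE_fpc = √((1−f)s²/n) = 0.024043646.
Ratio = √(1−f) = 0.87456659. Reduction = 100·(1 − 0.87456659) = 12.5433%.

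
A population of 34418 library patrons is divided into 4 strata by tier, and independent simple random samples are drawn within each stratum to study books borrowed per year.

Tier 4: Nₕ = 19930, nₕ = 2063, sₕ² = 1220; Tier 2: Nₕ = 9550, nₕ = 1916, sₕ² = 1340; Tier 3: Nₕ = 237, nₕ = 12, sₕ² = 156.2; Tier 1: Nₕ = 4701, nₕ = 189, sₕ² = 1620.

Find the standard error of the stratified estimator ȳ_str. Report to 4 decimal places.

0.6123

Var(ȳ_str) = Σₕ Wₕ²(1 − fₕ)sₕ²/nₕ with Wₕ = Nₕ/N, N = 34418.
Tier 4: Wₕ = 0.57905747; term = 0.57905747²·(1 − 0.10351229)·1220/2063 = 0.17776583.
Tier 2: Wₕ = 0.27747109; term = 0.27747109²·(1 − 0.20062827)·1340/1916 = 0.043042111.
Tier 3: Wₕ = 0.00688593; term = 0.00688593²·(1 − 0.05063291)·156.2/12 = 5.8594842 × 10^-4.
Tier 1: Wₕ = 0.13658551; term = 0.13658551²·(1 − 0.04020421)·1620/189 = 0.15347629.
Sum = 0.37487018.
SE = √(0.37487018) = 0.6123.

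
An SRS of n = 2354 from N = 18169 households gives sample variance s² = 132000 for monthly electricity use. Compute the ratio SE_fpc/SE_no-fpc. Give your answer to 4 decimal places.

f = n/N = 2354/18169 = 0.12956134.
SE_no-fpc = √(s²/n) = 7.4883086; SE_fpc = √((1−f)s²/n) = 6.9863899.
Ratio = √(1−f) = 0.93297302.

0.9330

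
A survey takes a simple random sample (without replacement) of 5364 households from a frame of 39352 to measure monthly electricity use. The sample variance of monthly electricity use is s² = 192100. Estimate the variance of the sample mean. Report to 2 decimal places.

Under SRS without replacement, Var(ȳ) = (1 − f)·s²/n with f = n/N = 5364/39352 = 0.13630819.
Var(ȳ) = (1 − 0.13630819)·192100/5364 = 0.86369181·35.812826 = 30.931245.

30.93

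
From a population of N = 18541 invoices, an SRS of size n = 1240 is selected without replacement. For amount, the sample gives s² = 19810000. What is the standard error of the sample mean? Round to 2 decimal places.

122.10

Under SRS without replacement, Var(ȳ) = (1 − f)·s²/n with f = n/N = 1240/18541 = 0.06687881.
Var(ȳ) = (1 − 0.06687881)·19810000/1240 = 0.93312119·15975.806 = 14907.364.
SE(ȳ) = √(14907.364) = 122.10.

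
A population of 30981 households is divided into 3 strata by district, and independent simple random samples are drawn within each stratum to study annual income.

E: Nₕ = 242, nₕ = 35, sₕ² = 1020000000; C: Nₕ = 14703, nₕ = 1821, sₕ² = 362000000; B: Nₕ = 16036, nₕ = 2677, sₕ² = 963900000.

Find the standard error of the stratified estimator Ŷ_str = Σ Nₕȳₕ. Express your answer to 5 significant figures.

1.0782 × 10^7

Var(Ŷ_str) = Σₕ Nₕ²(1 − fₕ)sₕ²/nₕ.
E: 242²·(1 − 35/242)·1020000000/35 = 1.4598823 × 10^12.
C: 14703²·(1 − 1821/14703)·362000000/1821 = 3.7651985 × 10^13.
B: 16036²·(1 − 2677/16036)·963900000/2677 = 7.7135377 × 10^13.
Sum = 1.1624724 × 10^14.
SE = √(1.1624724 × 10^14) = 1.0782 × 10^7.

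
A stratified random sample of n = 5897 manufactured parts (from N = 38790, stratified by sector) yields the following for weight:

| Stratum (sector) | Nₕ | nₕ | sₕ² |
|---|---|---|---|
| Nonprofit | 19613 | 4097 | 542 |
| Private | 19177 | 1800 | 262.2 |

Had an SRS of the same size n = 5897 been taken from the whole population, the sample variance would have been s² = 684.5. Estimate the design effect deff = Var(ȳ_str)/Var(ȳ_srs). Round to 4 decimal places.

0.5996

Var(ȳ_str) = Σ Wₕ²(1−fₕ)sₕ²/nₕ with Wₕ = Nₕ/38790:
  Nonprofit: (19613/38790)²·(1−4097/19613)·542/4097 = 0.026755777
  Private: (19177/38790)²·(1−1800/19177)·262.2/1800 = 0.032260871
  → Var(ȳ_str) = 0.059016648.
Var(ȳ_srs) = (1 − 5897/38790)·684.5/5897 = 0.09842967.
deff = 0.059016648 / 0.09842967 = 0.5996.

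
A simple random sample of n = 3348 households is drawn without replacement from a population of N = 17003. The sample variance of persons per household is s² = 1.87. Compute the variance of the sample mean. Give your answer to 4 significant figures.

Under SRS without replacement, Var(ȳ) = (1 − f)·s²/n with f = n/N = 3348/17003 = 0.19690643.
Var(ȳ) = (1 − 0.19690643)·1.87/3348 = 0.80309357·5.5854241 × 10^-4 = 4.4856182 × 10^-4.

4.486 × 10^-4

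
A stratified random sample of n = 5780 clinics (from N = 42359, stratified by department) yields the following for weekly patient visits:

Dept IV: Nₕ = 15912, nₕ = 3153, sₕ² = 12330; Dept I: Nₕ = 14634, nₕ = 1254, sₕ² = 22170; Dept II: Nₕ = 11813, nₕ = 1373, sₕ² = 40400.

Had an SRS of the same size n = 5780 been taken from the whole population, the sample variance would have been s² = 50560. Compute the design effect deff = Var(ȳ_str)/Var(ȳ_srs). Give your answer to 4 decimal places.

Var(ȳ_str) = Σ Wₕ²(1−fₕ)sₕ²/nₕ with Wₕ = Nₕ/42359:
  Dept IV: (15912/42359)²·(1−3153/15912)·12330/3153 = 0.44247538
  Dept I: (14634/42359)²·(1−1254/14634)·22170/1254 = 1.9292829
  Dept II: (11813/42359)²·(1−1373/11813)·40400/1373 = 2.0224609
  → Var(ȳ_str) = 4.3942192.
Var(ȳ_srs) = (1 − 5780/42359)·50560/5780 = 7.5537978.
deff = 4.3942192 / 7.5537978 = 0.5817.

0.5817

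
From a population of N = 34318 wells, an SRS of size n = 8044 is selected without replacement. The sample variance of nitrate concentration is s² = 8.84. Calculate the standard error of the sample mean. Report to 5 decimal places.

Under SRS without replacement, Var(ȳ) = (1 − f)·s²/n with f = n/N = 8044/34318 = 0.23439594.
Var(ȳ) = (1 − 0.23439594)·8.84/8044 = 0.76560406·0.0010989557 = 8.4136497 × 10^-4.
SE(ȳ) = √(8.4136497 × 10^-4) = 0.02901.

0.02901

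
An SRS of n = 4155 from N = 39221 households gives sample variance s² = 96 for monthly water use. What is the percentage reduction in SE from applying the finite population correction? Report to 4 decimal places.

f = n/N = 4155/39221 = 0.10593815.
SE_no-fpc = √(s²/n) = 0.15200228; SE_fpc = √((1−f)s²/n) = 0.14372552.
Ratio = √(1−f) = 0.94554844. Reduction = 100·(1 − 0.94554844) = 5.4452%.

5.4452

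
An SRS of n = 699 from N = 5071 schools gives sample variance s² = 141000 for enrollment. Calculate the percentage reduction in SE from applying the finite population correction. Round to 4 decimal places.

7.1476

f = n/N = 699/5071 = 0.13784263.
SE_no-fpc = √(s²/n) = 14.202702; SE_fpc = √((1−f)s²/n) = 13.187554.
Ratio = √(1−f) = 0.92852429. Reduction = 100·(1 − 0.92852429) = 7.1476%.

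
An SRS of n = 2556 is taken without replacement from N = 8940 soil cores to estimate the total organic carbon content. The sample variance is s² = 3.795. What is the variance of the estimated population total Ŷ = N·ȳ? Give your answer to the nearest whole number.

84739

Var(Ŷ) = N²·Var(ȳ) = N²·(1 − n/N)·s²/n.
f = 2556/8940 = 0.28590604; Var(ȳ) = 0.71409396·3.795/2556 = 0.0010602451.
Var(Ŷ) = 8940² · 0.0010602451 = 84738.605.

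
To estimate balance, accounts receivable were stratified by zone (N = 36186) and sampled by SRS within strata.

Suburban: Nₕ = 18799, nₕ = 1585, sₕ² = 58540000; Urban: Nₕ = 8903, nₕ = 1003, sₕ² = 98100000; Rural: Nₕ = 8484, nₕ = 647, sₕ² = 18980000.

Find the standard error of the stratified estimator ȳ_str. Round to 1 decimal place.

126.0

Var(ȳ_str) = Σₕ Wₕ²(1 − fₕ)sₕ²/nₕ with Wₕ = Nₕ/N, N = 36186.
Suburban: Wₕ = 0.51951031; term = 0.51951031²·(1 − 0.08431300)·58540000/1585 = 9127.6471.
Urban: Wₕ = 0.24603438; term = 0.24603438²·(1 − 0.11265865)·98100000/1003 = 5253.5199.
Rural: Wₕ = 0.23445531; term = 0.23445531²·(1 − 0.07626120)·18980000/647 = 1489.5712.
Sum = 15870.738.
SE = √(15870.738) = 126.0.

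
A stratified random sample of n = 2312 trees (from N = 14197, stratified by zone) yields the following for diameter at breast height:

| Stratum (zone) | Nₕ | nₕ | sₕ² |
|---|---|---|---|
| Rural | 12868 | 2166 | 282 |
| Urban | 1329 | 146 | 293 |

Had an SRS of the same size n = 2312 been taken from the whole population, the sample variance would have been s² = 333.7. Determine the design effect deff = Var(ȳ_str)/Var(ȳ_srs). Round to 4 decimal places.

0.8658

Var(ȳ_str) = Σ Wₕ²(1−fₕ)sₕ²/nₕ with Wₕ = Nₕ/14197:
  Rural: (12868/14197)²·(1−2166/12868)·282/2166 = 0.08895564
  Urban: (1329/14197)²·(1−146/1329)·293/146 = 0.015654216
  → Var(ȳ_str) = 0.10460986.
Var(ȳ_srs) = (1 − 2312/14197)·333.7/2312 = 0.12082894.
deff = 0.10460986 / 0.12082894 = 0.8658.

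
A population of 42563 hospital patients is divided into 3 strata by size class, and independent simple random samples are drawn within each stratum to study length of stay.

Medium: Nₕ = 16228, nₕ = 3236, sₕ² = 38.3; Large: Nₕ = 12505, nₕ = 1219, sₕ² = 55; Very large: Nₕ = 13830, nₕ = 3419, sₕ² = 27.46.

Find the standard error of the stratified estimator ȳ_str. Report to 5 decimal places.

Var(ȳ_str) = Σₕ Wₕ²(1 − fₕ)sₕ²/nₕ with Wₕ = Nₕ/N, N = 42563.
Medium: Wₕ = 0.38127012; term = 0.38127012²·(1 − 0.19940843)·38.3/3236 = 0.0013774213.
Large: Wₕ = 0.29379978; term = 0.29379978²·(1 − 0.09748101)·55/1219 = 0.0035149428.
Very large: Wₕ = 0.32493010; term = 0.32493010²·(1 − 0.24721620)·27.46/3419 = 6.3833932 × 10^-4.
Sum = 0.0055307034.
SE = √(0.0055307034) = 0.07437.

0.07437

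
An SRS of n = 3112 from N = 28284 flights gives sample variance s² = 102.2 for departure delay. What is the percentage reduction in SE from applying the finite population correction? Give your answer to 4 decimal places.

5.6616

f = n/N = 3112/28284 = 0.11002687.
SE_no-fpc = √(s²/n) = 0.1812198; SE_fpc = √((1−f)s²/n) = 0.17095984.
Ratio = √(1−f) = 0.94338387. Reduction = 100·(1 − 0.94338387) = 5.6616%.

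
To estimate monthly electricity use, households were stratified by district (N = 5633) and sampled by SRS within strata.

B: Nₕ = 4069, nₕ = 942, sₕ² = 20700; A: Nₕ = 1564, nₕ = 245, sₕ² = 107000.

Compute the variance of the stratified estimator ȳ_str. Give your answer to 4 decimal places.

Var(ȳ_str) = Σₕ Wₕ²(1 − fₕ)sₕ²/nₕ with Wₕ = Nₕ/N, N = 5633.
B: Wₕ = 0.72235043; term = 0.72235043²·(1 − 0.23150651)·20700/942 = 8.811615.
A: Wₕ = 0.27764957; term = 0.27764957²·(1 − 0.15664962)·107000/245 = 28.393553.
Sum = 37.205168.

37.2052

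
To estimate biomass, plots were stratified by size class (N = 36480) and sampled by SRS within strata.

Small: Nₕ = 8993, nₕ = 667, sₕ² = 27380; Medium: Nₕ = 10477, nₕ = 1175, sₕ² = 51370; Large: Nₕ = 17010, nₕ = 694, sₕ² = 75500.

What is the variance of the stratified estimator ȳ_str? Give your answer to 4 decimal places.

Var(ȳ_str) = Σₕ Wₕ²(1 − fₕ)sₕ²/nₕ with Wₕ = Nₕ/N, N = 36480.
Small: Wₕ = 0.24651864; term = 0.24651864²·(1 − 0.07416880)·27380/667 = 2.3096116.
Medium: Wₕ = 0.28719846; term = 0.28719846²·(1 − 0.11215042)·51370/1175 = 3.2016608.
Large: Wₕ = 0.46628289; term = 0.46628289²·(1 − 0.04079953)·75500/694 = 22.68798.
Sum = 28.199252.

28.1993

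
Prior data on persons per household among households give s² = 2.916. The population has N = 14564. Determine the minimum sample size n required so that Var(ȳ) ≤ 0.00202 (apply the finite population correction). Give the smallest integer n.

Without fpc, n₀ = s²/D = 2.916/0.00202 = 1443.5644.
With fpc, (1 − n/N)·s²/n ≤ D requires n ≥ n₀/(1 + n₀/N) = 1443.5644/(1 + 1443.5644/14564) = 1313.3836.
Rounding up, n = 1314.

1314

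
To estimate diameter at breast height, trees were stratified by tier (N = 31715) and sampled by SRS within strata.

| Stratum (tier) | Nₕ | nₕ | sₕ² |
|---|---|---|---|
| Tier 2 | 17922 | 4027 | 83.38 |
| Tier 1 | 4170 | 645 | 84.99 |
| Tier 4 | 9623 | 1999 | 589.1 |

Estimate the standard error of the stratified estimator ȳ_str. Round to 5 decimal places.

0.16896

Var(ȳ_str) = Σₕ Wₕ²(1 − fₕ)sₕ²/nₕ with Wₕ = Nₕ/N, N = 31715.
Tier 2: Wₕ = 0.56509538; term = 0.56509538²·(1 − 0.22469590)·83.38/4027 = 0.0051262036.
Tier 1: Wₕ = 0.13148353; term = 0.13148353²·(1 − 0.15467626)·84.99/645 = 0.0019256345.
Tier 4: Wₕ = 0.30342109; term = 0.30342109²·(1 − 0.20773148)·589.1/1999 = 0.021495135.
Sum = 0.028546973.
SE = √(0.028546973) = 0.16896.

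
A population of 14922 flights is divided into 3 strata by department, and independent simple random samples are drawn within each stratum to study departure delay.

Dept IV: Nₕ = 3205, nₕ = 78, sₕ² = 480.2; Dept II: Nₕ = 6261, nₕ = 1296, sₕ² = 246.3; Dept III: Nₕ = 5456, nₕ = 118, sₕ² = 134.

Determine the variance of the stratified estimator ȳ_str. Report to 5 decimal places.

0.45216

Var(ȳ_str) = Σₕ Wₕ²(1 − fₕ)sₕ²/nₕ with Wₕ = Nₕ/N, N = 14922.
Dept IV: Wₕ = 0.21478354; term = 0.21478354²·(1 − 0.02433697)·480.2/78 = 0.27709545.
Dept II: Wₕ = 0.41958183; term = 0.41958183²·(1 − 0.20699569)·246.3/1296 = 0.026531897.
Dept III: Wₕ = 0.36563463; term = 0.36563463²·(1 − 0.02162757)·134/118 = 0.14853255.
Sum = 0.4521599.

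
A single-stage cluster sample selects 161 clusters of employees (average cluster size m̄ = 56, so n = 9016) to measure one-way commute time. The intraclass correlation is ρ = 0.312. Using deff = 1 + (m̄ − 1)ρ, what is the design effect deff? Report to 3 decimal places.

18.160

deff = 1 + (56 − 1)·0.312 = 1 + 17.16 = 18.16.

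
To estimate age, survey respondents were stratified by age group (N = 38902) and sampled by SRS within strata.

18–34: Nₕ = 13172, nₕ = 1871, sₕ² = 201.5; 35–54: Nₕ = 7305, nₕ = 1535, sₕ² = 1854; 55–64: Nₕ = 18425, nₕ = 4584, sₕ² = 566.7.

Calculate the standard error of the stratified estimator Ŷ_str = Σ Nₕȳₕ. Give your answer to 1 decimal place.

9923.1

Var(Ŷ_str) = Σₕ Nₕ²(1 − fₕ)sₕ²/nₕ.
18–34: 13172²·(1 − 1871/13172)·201.5/1871 = 1.6031341 × 10^7.
35–54: 7305²·(1 − 1535/7305)·1854/1535 = 5.090933 × 10^7.
55–64: 18425²·(1 − 4584/18425)·566.7/4584 = 3.1527067 × 10^7.
Sum = 9.8467738 × 10^7.
SE = √(9.8467738 × 10^7) = 9923.1.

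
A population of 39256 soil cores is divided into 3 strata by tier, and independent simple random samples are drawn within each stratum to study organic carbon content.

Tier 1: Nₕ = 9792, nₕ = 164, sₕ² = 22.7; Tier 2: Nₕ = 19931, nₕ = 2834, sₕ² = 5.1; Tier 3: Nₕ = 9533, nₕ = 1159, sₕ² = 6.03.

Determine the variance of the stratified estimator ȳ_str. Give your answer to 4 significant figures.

0.009135

Var(ȳ_str) = Σₕ Wₕ²(1 − fₕ)sₕ²/nₕ with Wₕ = Nₕ/N, N = 39256.
Tier 1: Wₕ = 0.24943958; term = 0.24943958²·(1 − 0.01674837)·22.7/164 = 0.0084679329.
Tier 2: Wₕ = 0.50771857; term = 0.50771857²·(1 − 0.14219056)·5.1/2834 = 3.9793051 × 10^-4.
Tier 3: Wₕ = 0.24284186; term = 0.24284186²·(1 − 0.12157768)·6.03/1159 = 2.6951587 × 10^-4.
Sum = 0.0091353793.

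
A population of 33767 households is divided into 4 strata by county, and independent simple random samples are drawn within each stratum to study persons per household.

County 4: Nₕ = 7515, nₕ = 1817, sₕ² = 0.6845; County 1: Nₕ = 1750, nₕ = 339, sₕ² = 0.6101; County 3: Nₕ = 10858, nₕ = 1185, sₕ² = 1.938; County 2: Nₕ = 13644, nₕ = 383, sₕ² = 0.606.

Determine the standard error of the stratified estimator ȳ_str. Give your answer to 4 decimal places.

Var(ȳ_str) = Σₕ Wₕ²(1 − fₕ)sₕ²/nₕ with Wₕ = Nₕ/N, N = 33767.
County 4: Wₕ = 0.22255457; term = 0.22255457²·(1 − 0.24178310)·0.6845/1817 = 1.4147673 × 10^-5.
County 1: Wₕ = 0.05182575; term = 0.05182575²·(1 − 0.19371429)·0.6101/339 = 3.8974579 × 10^-6.
County 3: Wₕ = 0.32155655; term = 0.32155655²·(1 − 0.10913612)·1.938/1185 = 1.5064735 × 10^-4.
County 2: Wₕ = 0.40406314; term = 0.40406314²·(1 − 0.02807095)·0.606/383 = 2.5107697 × 10^-4.
Sum = 4.1976945 × 10^-4.
SE = √(4.1976945 × 10^-4) = 0.0205.

0.0205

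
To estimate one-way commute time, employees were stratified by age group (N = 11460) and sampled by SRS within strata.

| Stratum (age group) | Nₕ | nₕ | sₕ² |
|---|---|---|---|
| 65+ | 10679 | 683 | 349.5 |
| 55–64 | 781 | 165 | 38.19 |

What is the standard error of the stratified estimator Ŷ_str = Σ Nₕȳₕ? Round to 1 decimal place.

7398.3

Var(Ŷ_str) = Σₕ Nₕ²(1 − fₕ)sₕ²/nₕ.
65+: 10679²·(1 − 683/10679)·349.5/683 = 5.4623976 × 10^7.
55–64: 781²·(1 − 165/781)·38.19/165 = 111351.86.
Sum = 5.4735328 × 10^7.
SE = √(5.4735328 × 10^7) = 7398.3.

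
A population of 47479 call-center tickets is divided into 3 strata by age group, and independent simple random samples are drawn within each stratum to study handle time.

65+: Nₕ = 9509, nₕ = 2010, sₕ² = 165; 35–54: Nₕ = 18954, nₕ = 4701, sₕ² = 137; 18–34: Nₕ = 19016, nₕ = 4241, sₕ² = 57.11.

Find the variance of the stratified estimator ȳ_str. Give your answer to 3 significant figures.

Var(ȳ_str) = Σₕ Wₕ²(1 − fₕ)sₕ²/nₕ with Wₕ = Nₕ/N, N = 47479.
65+: Wₕ = 0.20027802; term = 0.20027802²·(1 − 0.21137869)·165/2010 = 0.0025967071.
35–54: Wₕ = 0.39920807; term = 0.39920807²·(1 − 0.24802153)·137/4701 = 0.0034924834.
18–34: Wₕ = 0.40051391; term = 0.40051391²·(1 − 0.22302272)·57.11/4241 = 0.0016783689.
Sum = 0.0077675594.

0.00777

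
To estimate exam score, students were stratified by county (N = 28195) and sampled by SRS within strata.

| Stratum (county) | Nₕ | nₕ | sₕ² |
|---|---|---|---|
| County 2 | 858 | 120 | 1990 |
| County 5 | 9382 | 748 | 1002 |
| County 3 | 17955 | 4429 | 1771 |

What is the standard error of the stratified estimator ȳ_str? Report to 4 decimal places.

Var(ȳ_str) = Σₕ Wₕ²(1 − fₕ)sₕ²/nₕ with Wₕ = Nₕ/N, N = 28195.
County 2: Wₕ = 0.03043093; term = 0.03043093²·(1 − 0.13986014)·1990/120 = 0.013209041.
County 5: Wₕ = 0.33275403; term = 0.33275403²·(1 − 0.07972714)·1002/748 = 0.13649898.
County 3: Wₕ = 0.63681504; term = 0.63681504²·(1 − 0.24667224)·1771/4429 = 0.12215844.
Sum = 0.27186646.
SE = √(0.27186646) = 0.5214.

0.5214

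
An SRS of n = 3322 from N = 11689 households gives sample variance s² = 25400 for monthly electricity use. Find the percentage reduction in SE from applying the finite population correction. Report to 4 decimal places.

f = n/N = 3322/11689 = 0.28419882.
SE_no-fpc = √(s²/n) = 2.7651395; SE_fpc = √((1−f)s²/n) = 2.3394472.
Ratio = √(1−f) = 0.84605034. Reduction = 100·(1 − 0.84605034) = 15.3950%.

15.3950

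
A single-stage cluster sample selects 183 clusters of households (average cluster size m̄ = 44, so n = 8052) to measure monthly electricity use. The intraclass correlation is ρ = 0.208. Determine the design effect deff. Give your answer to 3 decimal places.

deff = 1 + (44 − 1)·0.208 = 1 + 8.944 = 9.944.

9.944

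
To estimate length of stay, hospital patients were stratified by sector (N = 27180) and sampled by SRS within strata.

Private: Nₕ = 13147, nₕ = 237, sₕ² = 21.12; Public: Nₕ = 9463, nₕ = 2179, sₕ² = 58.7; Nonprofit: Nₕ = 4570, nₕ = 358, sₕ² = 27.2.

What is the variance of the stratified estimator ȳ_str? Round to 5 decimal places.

0.02497

Var(ȳ_str) = Σₕ Wₕ²(1 − fₕ)sₕ²/nₕ with Wₕ = Nₕ/N, N = 27180.
Private: Wₕ = 0.48370125; term = 0.48370125²·(1 − 0.01802693)·21.12/237 = 0.020473852.
Public: Wₕ = 0.34816041; term = 0.34816041²·(1 − 0.23026524)·58.7/2179 = 0.0025135107.
Nonprofit: Wₕ = 0.16813834; term = 0.16813834²·(1 − 0.07833698)·27.2/358 = 0.0019796642.
Sum = 0.024967027.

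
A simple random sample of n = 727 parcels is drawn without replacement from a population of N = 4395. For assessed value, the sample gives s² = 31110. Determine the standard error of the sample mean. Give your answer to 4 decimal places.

5.9761

Under SRS without replacement, Var(ȳ) = (1 − f)·s²/n with f = n/N = 727/4395 = 0.16541524.
Var(ȳ) = (1 − 0.16541524)·31110/727 = 0.83458476·42.792297 = 35.713799.
SE(ȳ) = √(35.713799) = 5.9761.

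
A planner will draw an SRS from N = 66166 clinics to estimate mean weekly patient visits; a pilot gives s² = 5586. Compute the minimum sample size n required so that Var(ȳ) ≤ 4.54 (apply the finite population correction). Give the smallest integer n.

1208

Without fpc, n₀ = s²/D = 5586/4.54 = 1230.3965.
With fpc, (1 − n/N)·s²/n ≤ D requires n ≥ n₀/(1 + n₀/N) = 1230.3965/(1 + 1230.3965/66166) = 1207.9342.
Rounding up, n = 1208.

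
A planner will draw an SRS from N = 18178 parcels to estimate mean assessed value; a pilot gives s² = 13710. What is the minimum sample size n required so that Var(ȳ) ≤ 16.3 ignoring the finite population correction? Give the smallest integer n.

842

Without fpc, n₀ = s²/D = 13710/16.3 = 841.1043.
Rounding up, n = 842.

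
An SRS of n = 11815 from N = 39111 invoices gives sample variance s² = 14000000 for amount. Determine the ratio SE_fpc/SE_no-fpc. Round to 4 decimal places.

f = n/N = 11815/39111 = 0.30208893.
SE_no-fpc = √(s²/n) = 34.422876; SE_fpc = √((1−f)s²/n) = 28.75724.
Ratio = √(1−f) = 0.83541072.

0.8354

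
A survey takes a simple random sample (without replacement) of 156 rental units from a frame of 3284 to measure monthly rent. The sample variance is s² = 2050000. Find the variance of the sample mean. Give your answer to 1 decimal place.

12516.8

Under SRS without replacement, Var(ȳ) = (1 − f)·s²/n with f = n/N = 156/3284 = 0.04750305.
Var(ȳ) = (1 − 0.04750305)·2050000/156 = 0.95249695·13141.026 = 12516.787.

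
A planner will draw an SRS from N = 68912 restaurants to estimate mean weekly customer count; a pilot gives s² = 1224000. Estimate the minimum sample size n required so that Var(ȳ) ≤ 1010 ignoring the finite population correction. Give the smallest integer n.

Without fpc, n₀ = s²/D = 1224000/1010 = 1211.8812.
Rounding up, n = 1212.

1212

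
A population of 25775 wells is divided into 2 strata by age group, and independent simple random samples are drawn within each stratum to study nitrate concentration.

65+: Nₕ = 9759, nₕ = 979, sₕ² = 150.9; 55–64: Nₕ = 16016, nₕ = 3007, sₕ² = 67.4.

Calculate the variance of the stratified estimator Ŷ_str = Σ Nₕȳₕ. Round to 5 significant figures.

1.7877 × 10^7

Var(Ŷ_str) = Σₕ Nₕ²(1 − fₕ)sₕ²/nₕ.
65+: 9759²·(1 − 979/9759)·150.9/979 = 1.3207067 × 10^7.
55–64: 16016²·(1 − 3007/16016)·67.4/3007 = 4.6700813 × 10^6.
Sum = 1.7877148 × 10^7.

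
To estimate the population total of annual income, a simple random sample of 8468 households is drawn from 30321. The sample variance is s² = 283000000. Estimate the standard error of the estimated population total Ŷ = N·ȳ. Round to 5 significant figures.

Var(Ŷ) = N²·Var(ȳ) = N²·(1 − n/N)·s²/n.
f = 8468/30321 = 0.27927839; Var(ȳ) = 0.72072161·283000000/8468 = 24086.469.
Var(Ŷ) = 30321² · 24086.469 = 2.2144209 × 10^13.
SE(Ŷ) = √(2.2144209 × 10^13) = 4.7058 × 10^6.

4.7058 × 10^6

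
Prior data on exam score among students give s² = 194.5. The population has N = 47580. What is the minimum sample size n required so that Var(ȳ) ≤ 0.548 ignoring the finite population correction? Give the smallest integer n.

355

Without fpc, n₀ = s²/D = 194.5/0.548 = 354.9270.
Rounding up, n = 355.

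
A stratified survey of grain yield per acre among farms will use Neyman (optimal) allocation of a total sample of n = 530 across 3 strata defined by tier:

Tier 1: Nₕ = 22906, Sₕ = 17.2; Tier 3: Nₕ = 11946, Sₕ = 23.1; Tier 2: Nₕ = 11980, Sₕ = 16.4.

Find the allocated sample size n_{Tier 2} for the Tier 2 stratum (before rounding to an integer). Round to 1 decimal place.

120.2

Neyman allocation: nₕ = n·NₕSₕ / Σⱼ NⱼSⱼ.
Σ NⱼSⱼ = 22906·17.2 + 11946·23.1 + 11980·16.4 = 866407.8.
n_{Tier 2} = 530·11980·16.4 / 866407.8 = 120.2.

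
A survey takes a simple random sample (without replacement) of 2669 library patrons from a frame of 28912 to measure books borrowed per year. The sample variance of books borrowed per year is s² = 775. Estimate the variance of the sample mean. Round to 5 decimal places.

0.26357

Under SRS without replacement, Var(ȳ) = (1 − f)·s²/n with f = n/N = 2669/28912 = 0.09231461.
Var(ȳ) = (1 − 0.09231461)·775/2669 = 0.90768539·0.29037093 = 0.26356545.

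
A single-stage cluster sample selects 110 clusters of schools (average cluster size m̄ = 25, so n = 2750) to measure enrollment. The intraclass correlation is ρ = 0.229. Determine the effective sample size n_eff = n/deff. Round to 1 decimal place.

deff = 1 + (25 − 1)·0.229 = 1 + 5.496 = 6.496.
n_eff = 2750 / 6.496 = 423.3.

423.3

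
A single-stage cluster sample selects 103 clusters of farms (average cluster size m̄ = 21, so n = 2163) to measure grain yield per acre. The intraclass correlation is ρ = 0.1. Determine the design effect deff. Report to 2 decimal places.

deff = 1 + (21 − 1)·0.1 = 1 + 2 = 3.

3.00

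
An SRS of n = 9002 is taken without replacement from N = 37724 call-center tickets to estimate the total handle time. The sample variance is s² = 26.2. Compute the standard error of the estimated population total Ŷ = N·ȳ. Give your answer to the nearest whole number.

1776

Var(Ŷ) = N²·Var(ȳ) = N²·(1 − n/N)·s²/n.
f = 9002/37724 = 0.23862793; Var(ȳ) = 0.76137207·26.2/9002 = 0.0022159463.
Var(Ŷ) = 37724² · 0.0022159463 = 3.1535136 × 10^6.
SE(Ŷ) = √(3.1535136 × 10^6) = 1776.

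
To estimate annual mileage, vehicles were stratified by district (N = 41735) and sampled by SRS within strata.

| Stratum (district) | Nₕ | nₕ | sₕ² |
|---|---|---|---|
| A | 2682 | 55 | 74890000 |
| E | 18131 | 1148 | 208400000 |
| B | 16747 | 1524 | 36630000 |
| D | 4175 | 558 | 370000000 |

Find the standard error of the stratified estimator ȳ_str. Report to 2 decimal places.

Var(ȳ_str) = Σₕ Wₕ²(1 − fₕ)sₕ²/nₕ with Wₕ = Nₕ/N, N = 41735.
A: Wₕ = 0.06426261; term = 0.06426261²·(1 − 0.02050708)·74890000/55 = 5507.8126.
E: Wₕ = 0.43443153; term = 0.43443153²·(1 − 0.06331697)·208400000/1148 = 32091.584.
B: Wₕ = 0.40126992; term = 0.40126992²·(1 − 0.09100137)·36630000/1524 = 3517.9396.
D: Wₕ = 0.10003594; term = 0.10003594²·(1 − 0.13365269)·370000000/558 = 5748.7269.
Sum = 46866.063.
SE = √(46866.063) = 216.49.

216.49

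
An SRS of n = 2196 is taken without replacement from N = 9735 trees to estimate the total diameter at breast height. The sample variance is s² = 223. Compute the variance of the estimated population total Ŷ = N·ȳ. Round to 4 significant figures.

7.453 × 10^6

Var(Ŷ) = N²·Var(ȳ) = N²·(1 − n/N)·s²/n.
f = 2196/9735 = 0.22557781; Var(ȳ) = 0.77442219·223/2196 = 0.078641233.
Var(Ŷ) = 9735² · 0.078641233 = 7.4528473 × 10^6.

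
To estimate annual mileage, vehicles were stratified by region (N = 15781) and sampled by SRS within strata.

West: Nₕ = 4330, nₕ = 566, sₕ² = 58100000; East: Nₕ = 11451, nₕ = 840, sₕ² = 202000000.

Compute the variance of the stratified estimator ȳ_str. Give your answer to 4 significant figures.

Var(ȳ_str) = Σₕ Wₕ²(1 − fₕ)sₕ²/nₕ with Wₕ = Nₕ/N, N = 15781.
West: Wₕ = 0.27438058; term = 0.27438058²·(1 − 0.13071594)·58100000/566 = 6717.8171.
East: Wₕ = 0.72561942; term = 0.72561942²·(1 − 0.07335604)·202000000/840 = 117328.3.
Sum = 124046.12.

124000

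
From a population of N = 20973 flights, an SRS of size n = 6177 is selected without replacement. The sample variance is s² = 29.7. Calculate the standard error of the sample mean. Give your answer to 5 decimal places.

0.05824

Under SRS without replacement, Var(ȳ) = (1 − f)·s²/n with f = n/N = 6177/20973 = 0.29452153.
Var(ȳ) = (1 − 0.29452153)·29.7/6177 = 0.70547847·0.0048081593 = 0.0033920529.
SE(ȳ) = √(0.0033920529) = 0.05824.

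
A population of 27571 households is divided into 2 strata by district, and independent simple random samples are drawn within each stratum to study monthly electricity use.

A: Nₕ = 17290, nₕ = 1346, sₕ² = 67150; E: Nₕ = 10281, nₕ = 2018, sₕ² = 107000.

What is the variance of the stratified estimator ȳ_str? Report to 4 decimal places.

Var(ȳ_str) = Σₕ Wₕ²(1 − fₕ)sₕ²/nₕ with Wₕ = Nₕ/N, N = 27571.
A: Wₕ = 0.62710819; term = 0.62710819²·(1 − 0.07784847)·67150/1346 = 18.092068.
E: Wₕ = 0.37289181; term = 0.37289181²·(1 − 0.19628441)·107000/2018 = 5.9255776.
Sum = 24.017646.

24.0176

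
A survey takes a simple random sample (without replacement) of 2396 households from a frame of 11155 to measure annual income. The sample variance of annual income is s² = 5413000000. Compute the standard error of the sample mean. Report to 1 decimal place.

Under SRS without replacement, Var(ȳ) = (1 − f)·s²/n with f = n/N = 2396/11155 = 0.21479157.
Var(ȳ) = (1 − 0.21479157)·5413000000/2396 = 0.78520843·2.259182 × 10^6 = 1.7739287 × 10^6.
SE(ȳ) = √(1.7739287 × 10^6) = 1331.9.

1331.9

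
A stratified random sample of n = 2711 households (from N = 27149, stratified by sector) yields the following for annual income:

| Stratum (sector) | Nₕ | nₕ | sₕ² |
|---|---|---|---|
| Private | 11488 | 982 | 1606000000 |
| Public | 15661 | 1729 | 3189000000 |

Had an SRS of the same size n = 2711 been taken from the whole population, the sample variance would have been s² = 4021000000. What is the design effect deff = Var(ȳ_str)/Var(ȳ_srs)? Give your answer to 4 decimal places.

Var(ȳ_str) = Σ Wₕ²(1−fₕ)sₕ²/nₕ with Wₕ = Nₕ/27149:
  Private: (11488/27149)²·(1−982/11488)·1606000000/982 = 267798.54
  Public: (15661/27149)²·(1−1729/15661)·3189000000/1729 = 545990.15
  → Var(ȳ_str) = 813788.69.
Var(ȳ_srs) = (1 − 2711/27149)·4021000000/2711 = 1.3351079 × 10^6.
deff = 813788.69 / (1.3351079 × 10^6) = 0.6095.

0.6095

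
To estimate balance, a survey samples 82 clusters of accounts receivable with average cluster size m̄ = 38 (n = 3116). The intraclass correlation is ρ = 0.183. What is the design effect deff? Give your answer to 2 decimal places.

7.77

deff = 1 + (38 − 1)·0.183 = 1 + 6.771 = 7.771.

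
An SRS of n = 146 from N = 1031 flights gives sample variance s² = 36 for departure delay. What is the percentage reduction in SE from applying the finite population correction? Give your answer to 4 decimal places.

7.3507

f = n/N = 146/1031 = 0.14161009.
SE_no-fpc = √(s²/n) = 0.49656353; SE_fpc = √((1−f)s²/n) = 0.46006281.
Ratio = √(1−f) = 0.92649334. Reduction = 100·(1 − 0.92649334) = 7.3507%.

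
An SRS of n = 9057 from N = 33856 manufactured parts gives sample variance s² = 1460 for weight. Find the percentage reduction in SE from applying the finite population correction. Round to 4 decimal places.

f = n/N = 9057/33856 = 0.26751536.
SE_no-fpc = √(s²/n) = 0.40149879; SE_fpc = √((1−f)s²/n) = 0.34362401.
Ratio = √(1−f) = 0.85585317. Reduction = 100·(1 − 0.85585317) = 14.4147%.

14.4147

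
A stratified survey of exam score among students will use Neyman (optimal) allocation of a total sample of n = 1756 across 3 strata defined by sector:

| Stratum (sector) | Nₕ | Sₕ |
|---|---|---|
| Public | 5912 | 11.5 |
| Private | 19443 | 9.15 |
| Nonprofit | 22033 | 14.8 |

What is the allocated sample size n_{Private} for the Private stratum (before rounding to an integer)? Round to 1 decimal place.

Neyman allocation: nₕ = n·NₕSₕ / Σⱼ NⱼSⱼ.
Σ NⱼSⱼ = 5912·11.5 + 19443·9.15 + 22033·14.8 = 571979.85.
n_{Private} = 1756·19443·9.15 / 571979.85 = 546.2.

546.2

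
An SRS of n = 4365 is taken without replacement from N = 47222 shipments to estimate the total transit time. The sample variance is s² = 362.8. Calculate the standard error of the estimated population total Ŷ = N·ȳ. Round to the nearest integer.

12970

Var(Ŷ) = N²·Var(ȳ) = N²·(1 − n/N)·s²/n.
f = 4365/47222 = 0.09243573; Var(ȳ) = 0.90756427·362.8/4365 = 0.075432833.
Var(Ŷ) = 47222² · 0.075432833 = 1.6820898 × 10^8.
SE(Ŷ) = √(1.6820898 × 10^8) = 12970.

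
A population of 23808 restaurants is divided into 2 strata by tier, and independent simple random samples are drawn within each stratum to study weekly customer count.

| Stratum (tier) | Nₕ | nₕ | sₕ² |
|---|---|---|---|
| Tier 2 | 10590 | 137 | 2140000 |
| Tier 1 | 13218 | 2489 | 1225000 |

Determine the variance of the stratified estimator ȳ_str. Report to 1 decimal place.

3173.7

Var(ȳ_str) = Σₕ Wₕ²(1 − fₕ)sₕ²/nₕ with Wₕ = Nₕ/N, N = 23808.
Tier 2: Wₕ = 0.44480847; term = 0.44480847²·(1 − 0.01293673)·2140000/137 = 3050.5931.
Tier 1: Wₕ = 0.55519153; term = 0.55519153²·(1 − 0.18830383)·1225000/2489 = 123.13751.
Sum = 3173.7306.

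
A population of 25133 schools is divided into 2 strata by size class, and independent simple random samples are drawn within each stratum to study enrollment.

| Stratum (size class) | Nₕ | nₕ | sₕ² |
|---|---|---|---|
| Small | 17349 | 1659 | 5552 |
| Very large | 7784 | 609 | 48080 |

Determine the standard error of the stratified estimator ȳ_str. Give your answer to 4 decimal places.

Var(ȳ_str) = Σₕ Wₕ²(1 − fₕ)sₕ²/nₕ with Wₕ = Nₕ/N, N = 25133.
Small: Wₕ = 0.69028767; term = 0.69028767²·(1 − 0.09562511)·5552/1659 = 1.4421545.
Very large: Wₕ = 0.30971233; term = 0.30971233²·(1 − 0.07823741)·48080/609 = 6.980447.
Sum = 8.4226015.
SE = √(8.4226015) = 2.9022.

2.9022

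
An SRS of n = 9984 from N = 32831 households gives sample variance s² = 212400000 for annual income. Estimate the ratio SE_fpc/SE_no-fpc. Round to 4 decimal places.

f = n/N = 9984/32831 = 0.30410283.
SE_no-fpc = √(s²/n) = 145.85623; SE_fpc = √((1−f)s²/n) = 121.67392.
Ratio = √(1−f) = 0.83420451.

0.8342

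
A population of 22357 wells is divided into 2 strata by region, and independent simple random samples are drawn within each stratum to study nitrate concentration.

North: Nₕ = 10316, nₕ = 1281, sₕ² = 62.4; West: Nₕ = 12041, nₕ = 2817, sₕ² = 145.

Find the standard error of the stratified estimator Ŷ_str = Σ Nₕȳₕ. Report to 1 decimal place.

3202.7

Var(Ŷ_str) = Σₕ Nₕ²(1 − fₕ)sₕ²/nₕ.
North: 10316²·(1 − 1281/10316)·62.4/1281 = 4.5401996 × 10^6.
West: 12041²·(1 − 2817/12041)·145/2817 = 5.7169317 × 10^6.
Sum = 1.0257131 × 10^7.
SE = √(1.0257131 × 10^7) = 3202.7.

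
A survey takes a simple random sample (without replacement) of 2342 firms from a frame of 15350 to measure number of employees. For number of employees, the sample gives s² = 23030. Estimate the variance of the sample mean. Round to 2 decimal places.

8.33

Under SRS without replacement, Var(ȳ) = (1 − f)·s²/n with f = n/N = 2342/15350 = 0.15257329.
Var(ȳ) = (1 − 0.15257329)·23030/2342 = 0.84742671·9.8334757 = 8.3331499.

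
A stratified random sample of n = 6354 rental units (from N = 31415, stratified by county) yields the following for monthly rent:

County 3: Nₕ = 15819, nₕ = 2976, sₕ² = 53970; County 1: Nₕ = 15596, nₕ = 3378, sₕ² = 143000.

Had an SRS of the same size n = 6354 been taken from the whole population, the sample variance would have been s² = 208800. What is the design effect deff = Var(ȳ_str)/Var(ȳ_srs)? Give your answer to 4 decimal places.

0.4542

Var(ȳ_str) = Σ Wₕ²(1−fₕ)sₕ²/nₕ with Wₕ = Nₕ/31415:
  County 3: (15819/31415)²·(1−2976/15819)·53970/2976 = 3.7332826
  County 1: (15596/31415)²·(1−3378/15596)·143000/3378 = 8.173642
  → Var(ȳ_str) = 11.906925.
Var(ȳ_srs) = (1 − 6354/31415)·208800/6354 = 26.214683.
deff = 11.906925 / 26.214683 = 0.4542.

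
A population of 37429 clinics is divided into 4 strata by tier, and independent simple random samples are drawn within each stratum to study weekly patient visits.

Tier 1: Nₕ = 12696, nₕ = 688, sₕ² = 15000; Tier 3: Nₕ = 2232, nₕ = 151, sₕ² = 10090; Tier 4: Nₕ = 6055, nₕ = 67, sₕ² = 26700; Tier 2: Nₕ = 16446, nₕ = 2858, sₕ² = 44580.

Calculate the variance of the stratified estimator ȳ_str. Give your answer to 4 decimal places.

15.3960

Var(ȳ_str) = Σₕ Wₕ²(1 − fₕ)sₕ²/nₕ with Wₕ = Nₕ/N, N = 37429.
Tier 1: Wₕ = 0.33920222; term = 0.33920222²·(1 − 0.05419030)·15000/688 = 2.3725969.
Tier 3: Wₕ = 0.05963290; term = 0.05963290²·(1 − 0.06765233)·10090/151 = 0.22154607.
Tier 4: Wₕ = 0.16177296; term = 0.16177296²·(1 − 0.01106524)·26700/67 = 10.313735.
Tier 2: Wₕ = 0.43939192; term = 0.43939192²·(1 − 0.17378086)·44580/2858 = 2.4881538.
Sum = 15.396032.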